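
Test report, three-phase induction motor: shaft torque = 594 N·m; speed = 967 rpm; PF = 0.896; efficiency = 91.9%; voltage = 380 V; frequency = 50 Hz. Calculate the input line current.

ω = 2π×967/60 = 101.3 rad/s; P_out = τω = 594 × 101.3 = 60172 W
P_in = P_out / η = 60172 / 0.919 = 65476 W
I_L = P_in / (√3·V_L·cosφ) = 65476 / (1.732 × 380 × 0.896) = 111 A

111 A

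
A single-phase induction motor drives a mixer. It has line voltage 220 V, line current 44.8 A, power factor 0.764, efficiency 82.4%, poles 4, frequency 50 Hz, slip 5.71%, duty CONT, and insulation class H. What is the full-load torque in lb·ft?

P_in = V·I·cosφ = 220 × 44.8 × 0.764 = 7530 W
P_out = η·P_in = 0.824 × 7530 = 6205 W
n_s = 120×50/4 = 1500 rpm; n = 1500×(1−0.0571) = 1414 rpm
ω = 2π×1414/60 = 148.1 rad/s
τ = P_out/ω = 6205/148.1 = 41.9 N·m
In lb·ft: 41.9/1.356 = 30.9 lb·ft

30.9 lb·ft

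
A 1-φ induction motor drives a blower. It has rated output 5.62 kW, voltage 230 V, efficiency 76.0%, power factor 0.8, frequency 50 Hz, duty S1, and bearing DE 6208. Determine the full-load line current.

40.2 A

P_out = 5.62 kW = 5620 W
P_in = P_out / η = 5620 / 0.760 = 7395 W
I = P_in / (V·cosφ) = 7395 / (230 × 0.8) = 40.2 A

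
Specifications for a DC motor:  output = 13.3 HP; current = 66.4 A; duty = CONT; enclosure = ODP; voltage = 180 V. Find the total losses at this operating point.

P_in = V·I = 180×66.4 = 11952 W
P_out = 13.3×746 = 9922 W
Losses = P_in − P_out = 11952 − 9922 = 2030 W

2030 W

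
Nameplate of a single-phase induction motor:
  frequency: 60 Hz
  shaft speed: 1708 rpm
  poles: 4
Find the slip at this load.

5.11 %

n_s = 120f/p = 120×60/4 = 1800 rpm
s = (n_s − n)/n_s = (1800 − 1708)/1800 = 0.0511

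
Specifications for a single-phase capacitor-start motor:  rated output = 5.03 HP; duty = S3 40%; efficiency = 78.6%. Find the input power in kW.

4.77 kW

P_out = 5.03 × 746 = 3752 W
P_in = P_out/η = 3752/0.786 = 4774 W = 4.77 kW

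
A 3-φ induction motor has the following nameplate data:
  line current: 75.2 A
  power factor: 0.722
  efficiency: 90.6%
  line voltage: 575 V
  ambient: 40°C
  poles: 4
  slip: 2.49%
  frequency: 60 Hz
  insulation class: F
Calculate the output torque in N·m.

P_in = √3·V·I·cosφ = 1.732 × 575 × 75.2 × 0.722 = 54072 W
P_out = η·P_in = 0.906 × 54072 = 48989 W
n_s = 120×60/4 = 1800 rpm; n = 1800×(1−0.0249) = 1755 rpm
ω = 2π×1755/60 = 183.8 rad/s
τ = P_out/ω = 48989/183.8 = 267 N·m

267 N·m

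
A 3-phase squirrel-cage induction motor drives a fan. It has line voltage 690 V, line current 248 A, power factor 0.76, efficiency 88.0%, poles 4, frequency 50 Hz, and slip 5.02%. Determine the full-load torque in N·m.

P_in = √3·V·I·cosφ = 1.732 × 690 × 248 × 0.76 = 225249 W
P_out = η·P_in = 0.88 × 225249 = 198219 W
n_s = 120×50/4 = 1500 rpm; n = 1500×(1−0.0502) = 1425 rpm
ω = 2π×1425/60 = 149.2 rad/s
τ = P_out/ω = 198219/149.2 = 1330 N·m

1330 N·m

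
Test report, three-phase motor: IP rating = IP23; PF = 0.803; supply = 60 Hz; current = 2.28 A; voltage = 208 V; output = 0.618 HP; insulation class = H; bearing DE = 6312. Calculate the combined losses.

P_in = √3·V·I·cosφ = 1.732×208×2.28×0.803 = 660 W
P_out = 0.618×746 = 461 W
Losses = P_in − P_out = 660 − 461 = 199 W

199 W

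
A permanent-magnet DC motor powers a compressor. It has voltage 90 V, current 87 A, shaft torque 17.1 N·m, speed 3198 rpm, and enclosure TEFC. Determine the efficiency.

ω = 2π × 3198/60 = 334.9 rad/s; P_out = τω = 17.1 × 334.9 = 5727 W
P_in = V·I = 90 × 87 = 7830 W
η = P_out / P_in = 5727 / 7830 = 0.731 = 73.1%

73.1 %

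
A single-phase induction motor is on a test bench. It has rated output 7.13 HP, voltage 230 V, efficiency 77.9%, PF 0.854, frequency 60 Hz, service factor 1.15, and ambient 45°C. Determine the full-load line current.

34.8 A

P_out = 7.13 × 746 = 5319 W
P_in = P_out / η = 5319 / 0.779 = 6828 W
I = P_in / (V·cosφ) = 6828 / (230 × 0.854) = 34.8 A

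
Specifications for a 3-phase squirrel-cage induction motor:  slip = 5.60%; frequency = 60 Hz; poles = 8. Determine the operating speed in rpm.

850 rpm

n_s = 120f/p = 120×60/8 = 900 rpm
n = n_s(1 − s) = 900 × (1 − 0.056) = 850 rpm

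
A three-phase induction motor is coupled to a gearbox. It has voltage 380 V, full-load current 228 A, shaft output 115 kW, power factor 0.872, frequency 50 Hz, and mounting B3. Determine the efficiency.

87.9 %

P_out = 115 kW = 115000 W
P_in = √3·V_L·I_L·cosφ = 1.732 × 380 × 228 × 0.872 = 130853 W
η = P_out / P_in = 115000 / 130853 = 0.879 = 87.9%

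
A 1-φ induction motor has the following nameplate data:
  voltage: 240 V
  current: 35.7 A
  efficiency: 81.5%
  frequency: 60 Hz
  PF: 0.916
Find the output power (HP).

P_in = V·I·cosφ = 240 × 35.7 × 0.916 = 7848 W
P_out = η·P_in = 0.815 × 7848 = 6396 W
= 6396/746 = 8.57 HP

8.57 HP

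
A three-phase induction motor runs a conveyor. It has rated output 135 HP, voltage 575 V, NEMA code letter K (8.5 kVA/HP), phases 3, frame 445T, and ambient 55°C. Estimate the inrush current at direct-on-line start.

1150 A

S_LR = 8.5 × 135 = 1147.5 kVA
I_LR = S_LR/(√3·V_L) = 1147500/(1.732×575) = 1150 A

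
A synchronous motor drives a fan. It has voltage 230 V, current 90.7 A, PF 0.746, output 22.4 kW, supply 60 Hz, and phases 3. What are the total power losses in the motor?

4.55 kW

P_in = √3·V·I·cosφ = 1.732×230×90.7×0.746 = 26954 W
P_out = 22400 W
Losses = P_in − P_out = 26954 − 22400 = 4554 W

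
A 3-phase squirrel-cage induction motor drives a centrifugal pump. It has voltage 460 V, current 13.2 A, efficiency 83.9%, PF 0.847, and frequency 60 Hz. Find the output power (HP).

10 HP

P_in = √3·V·I·cosφ = 1.732 × 460 × 13.2 × 0.847 = 8908 W
P_out = η·P_in = 0.839 × 8908 = 7474 W
= 7474/746 = 10 HP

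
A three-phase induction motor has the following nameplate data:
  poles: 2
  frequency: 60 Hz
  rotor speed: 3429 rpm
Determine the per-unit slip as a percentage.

n_s = 120f/p = 120×60/2 = 3600 rpm
s = (n_s − n)/n_s = (3600 − 3429)/3600 = 0.0475

4.75 %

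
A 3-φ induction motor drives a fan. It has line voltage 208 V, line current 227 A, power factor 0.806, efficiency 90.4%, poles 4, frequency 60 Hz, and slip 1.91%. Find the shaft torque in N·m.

P_in = √3·V·I·cosφ = 1.732 × 208 × 227 × 0.806 = 65913 W
P_out = η·P_in = 0.904 × 65913 = 59585 W
n_s = 120×60/4 = 1800 rpm; n = 1800×(1−0.0191) = 1766 rpm
ω = 2π×1766/60 = 184.9 rad/s
τ = P_out/ω = 59585/184.9 = 322 N·m

322 N·m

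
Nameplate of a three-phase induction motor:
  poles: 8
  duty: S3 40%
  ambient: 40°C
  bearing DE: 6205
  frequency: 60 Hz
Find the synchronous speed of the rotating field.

n_s = 120f/p = 120×60/8 = 900 rpm

900 rpm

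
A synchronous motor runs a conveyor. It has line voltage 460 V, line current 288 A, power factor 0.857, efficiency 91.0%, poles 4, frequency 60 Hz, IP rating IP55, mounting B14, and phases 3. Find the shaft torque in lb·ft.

P_in = √3·V·I·cosφ = 1.732 × 460 × 288 × 0.857 = 196643 W
P_out = η·P_in = 0.91 × 196643 = 178945 W
n = n_s = 120×60/4 = 1800 rpm (synchronous)
ω = 2π×1800/60 = 188.5 rad/s
τ = P_out/ω = 178945/188.5 = 949.3 N·m
In lb·ft: 949.3/1.356 = 700 lb·ft

700 lb·ft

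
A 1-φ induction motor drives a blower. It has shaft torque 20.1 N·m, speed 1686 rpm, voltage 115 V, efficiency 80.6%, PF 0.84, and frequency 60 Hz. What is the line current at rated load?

ω = 2π×1686/60 = 176.6 rad/s; P_out = τω = 20.1 × 176.6 = 3550 W
P_in = P_out / η = 3550 / 0.806 = 4404 W
I = P_in / (V·cosφ) = 4404 / (115 × 0.84) = 45.6 A

45.6 A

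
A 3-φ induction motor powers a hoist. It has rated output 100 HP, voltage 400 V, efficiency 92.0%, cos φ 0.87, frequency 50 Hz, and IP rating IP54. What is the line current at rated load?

P_out = 100 × 746 = 74600 W
P_in = P_out / η = 74600 / 0.920 = 81087 W
I_L = P_in / (√3·V_L·cosφ) = 81087 / (1.732 × 400 × 0.87) = 135 A

135 A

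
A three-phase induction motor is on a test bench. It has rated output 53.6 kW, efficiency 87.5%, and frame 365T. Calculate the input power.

P_out = 53600 W
P_in = P_out/η = 53600/0.875 = 61257 W = 61.3 kW

61.3 kW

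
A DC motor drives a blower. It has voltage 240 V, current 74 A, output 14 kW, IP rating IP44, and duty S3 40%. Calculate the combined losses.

P_in = V·I = 240×74 = 17760 W
P_out = 14000 W
Losses = P_in − P_out = 17760 − 14000 = 3760 W

3.76 kW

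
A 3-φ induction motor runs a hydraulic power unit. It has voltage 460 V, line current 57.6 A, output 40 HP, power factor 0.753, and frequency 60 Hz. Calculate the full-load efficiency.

P_out = 40 × 746 = 29840 W
P_in = √3·V_L·I_L·cosφ = 1.732 × 460 × 57.6 × 0.753 = 34556 W
η = P_out / P_in = 29840 / 34556 = 0.864 = 86.4%

86.4 %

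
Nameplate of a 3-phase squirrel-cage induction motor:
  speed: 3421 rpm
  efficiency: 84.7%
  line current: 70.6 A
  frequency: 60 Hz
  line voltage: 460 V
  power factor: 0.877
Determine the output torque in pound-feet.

P_in = √3·V·I·cosφ = 1.732 × 460 × 70.6 × 0.877 = 49330 W
P_out = η·P_in = 0.847 × 49330 = 41783 W
n = 3421 rpm
ω = 2π×3421/60 = 358.2 rad/s
τ = P_out/ω = 41783/358.2 = 116.6 N·m
In lb·ft: 116.6/1.356 = 86 lb·ft

86 lb·ft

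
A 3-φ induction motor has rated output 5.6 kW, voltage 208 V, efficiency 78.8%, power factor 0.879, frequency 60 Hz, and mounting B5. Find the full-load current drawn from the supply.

P_out = 5.6 kW = 5600 W
P_in = P_out / η = 5600 / 0.788 = 7107 W
I_L = P_in / (√3·V_L·cosφ) = 7107 / (1.732 × 208 × 0.879) = 22.4 A

22.4 A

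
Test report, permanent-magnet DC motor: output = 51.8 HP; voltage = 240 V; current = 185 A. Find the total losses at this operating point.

P_in = V·I = 240×185 = 44400 W
P_out = 51.8×746 = 38643 W
Losses = P_in − P_out = 44400 − 38643 = 5757 W

5.76 kW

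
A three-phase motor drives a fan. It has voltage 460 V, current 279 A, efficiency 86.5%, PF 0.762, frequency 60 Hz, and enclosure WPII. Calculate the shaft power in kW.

147 kW

P_in = √3·V·I·cosφ = 1.732 × 460 × 279 × 0.762 = 169381 W
P_out = η·P_in = 0.865 × 169381 = 146515 W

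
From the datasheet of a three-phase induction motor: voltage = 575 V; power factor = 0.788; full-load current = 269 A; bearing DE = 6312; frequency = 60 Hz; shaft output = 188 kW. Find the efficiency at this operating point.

89.1 %

P_out = 188 kW = 188000 W
P_in = √3·V_L·I_L·cosφ = 1.732 × 575 × 269 × 0.788 = 211103 W
η = P_out / P_in = 188000 / 211103 = 0.891 = 89.1%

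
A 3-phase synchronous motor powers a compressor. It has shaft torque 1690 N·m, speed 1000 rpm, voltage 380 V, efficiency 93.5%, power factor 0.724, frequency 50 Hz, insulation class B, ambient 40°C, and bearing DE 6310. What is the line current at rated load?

ω = 2π×1000/60 = 104.7 rad/s; P_out = τω = 1690 × 104.7 = 176943 W
P_in = P_out / η = 176943 / 0.935 = 189244 W
I_L = P_in / (√3·V_L·cosφ) = 189244 / (1.732 × 380 × 0.724) = 397 A

397 A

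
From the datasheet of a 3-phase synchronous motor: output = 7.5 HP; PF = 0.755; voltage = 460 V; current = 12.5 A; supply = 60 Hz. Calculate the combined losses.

1.92 kW

P_in = √3·V·I·cosφ = 1.732×460×12.5×0.755 = 7519 W
P_out = 7.5×746 = 5595 W
Losses = P_in − P_out = 7519 − 5595 = 1924 W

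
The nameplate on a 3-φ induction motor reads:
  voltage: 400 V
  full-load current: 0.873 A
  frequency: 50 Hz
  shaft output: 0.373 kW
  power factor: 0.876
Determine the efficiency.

P_out = 0.373 kW = 373 W
P_in = √3·V_L·I_L·cosφ = 1.732 × 400 × 0.873 × 0.876 = 530 W
η = P_out / P_in = 373 / 530 = 0.704 = 70.4%

70.4 %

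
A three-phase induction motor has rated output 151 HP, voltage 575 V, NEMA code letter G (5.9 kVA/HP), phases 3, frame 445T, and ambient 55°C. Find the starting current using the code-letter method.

895 A

S_LR = 5.9 × 151 = 890.9 kVA
I_LR = S_LR/(√3·V_L) = 890900/(1.732×575) = 895 A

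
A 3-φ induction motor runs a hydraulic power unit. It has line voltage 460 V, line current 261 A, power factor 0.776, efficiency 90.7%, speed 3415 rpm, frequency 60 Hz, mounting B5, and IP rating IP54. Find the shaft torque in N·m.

P_in = √3·V·I·cosφ = 1.732 × 460 × 261 × 0.776 = 161364 W
P_out = η·P_in = 0.907 × 161364 = 146357 W
n = 3415 rpm
ω = 2π×3415/60 = 357.6 rad/s
τ = P_out/ω = 146357/357.6 = 409 N·m

409 N·m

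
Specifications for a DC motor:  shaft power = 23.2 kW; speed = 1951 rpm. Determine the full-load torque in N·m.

ω = 2π × 1951/60 = 204.3 rad/s
τ = P/ω = 23200/204.3 = 114 N·m

114 N·m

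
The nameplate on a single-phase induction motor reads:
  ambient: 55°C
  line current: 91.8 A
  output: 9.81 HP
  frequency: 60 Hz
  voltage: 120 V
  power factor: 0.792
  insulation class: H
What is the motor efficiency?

P_out = 9.81 × 746 = 7318 W
P_in = V·I·cosφ = 120 × 91.8 × 0.792 = 8725 W
η = P_out / P_in = 7318 / 8725 = 0.839 = 83.9%

83.9 %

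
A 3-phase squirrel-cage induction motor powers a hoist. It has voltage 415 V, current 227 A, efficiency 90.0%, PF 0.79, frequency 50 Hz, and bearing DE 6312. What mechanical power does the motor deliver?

116 kW

P_in = √3·V·I·cosφ = 1.732 × 415 × 227 × 0.79 = 128899 W
P_out = η·P_in = 0.9 × 128899 = 116009 W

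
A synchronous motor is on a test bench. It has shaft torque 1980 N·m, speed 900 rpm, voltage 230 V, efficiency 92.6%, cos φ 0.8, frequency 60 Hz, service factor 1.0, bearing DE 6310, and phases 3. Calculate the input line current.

ω = 2π×900/60 = 94.25 rad/s; P_out = τω = 1980 × 94.25 = 186615 W
P_in = P_out / η = 186615 / 0.926 = 201528 W
I_L = P_in / (√3·V_L·cosφ) = 201528 / (1.732 × 230 × 0.8) = 632 A

632 A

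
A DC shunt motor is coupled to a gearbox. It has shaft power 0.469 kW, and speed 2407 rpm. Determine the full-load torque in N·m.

ω = 2π × 2407/60 = 252.1 rad/s
τ = P/ω = 469/252.1 = 1.86 N·m

1.86 N·m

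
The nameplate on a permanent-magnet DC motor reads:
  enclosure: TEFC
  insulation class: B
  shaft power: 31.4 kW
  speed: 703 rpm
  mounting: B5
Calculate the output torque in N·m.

427 N·m

ω = 2π × 703/60 = 73.62 rad/s
τ = P/ω = 31400/73.62 = 427 N·m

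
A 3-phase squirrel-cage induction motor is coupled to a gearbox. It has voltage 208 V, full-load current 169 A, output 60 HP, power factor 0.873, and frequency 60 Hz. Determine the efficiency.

P_out = 60 × 746 = 44760 W
P_in = √3·V_L·I_L·cosφ = 1.732 × 208 × 169 × 0.873 = 53151 W
η = P_out / P_in = 44760 / 53151 = 0.842 = 84.2%

84.2 %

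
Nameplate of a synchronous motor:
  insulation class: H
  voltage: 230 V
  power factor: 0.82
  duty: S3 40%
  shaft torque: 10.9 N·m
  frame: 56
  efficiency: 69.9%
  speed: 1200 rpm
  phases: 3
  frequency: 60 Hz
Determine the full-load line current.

6 A

ω = 2π×1200/60 = 125.7 rad/s; P_out = τω = 10.9 × 125.7 = 1370 W
P_in = P_out / η = 1370 / 0.699 = 1960 W
I_L = P_in / (√3·V_L·cosφ) = 1960 / (1.732 × 230 × 0.82) = 6 A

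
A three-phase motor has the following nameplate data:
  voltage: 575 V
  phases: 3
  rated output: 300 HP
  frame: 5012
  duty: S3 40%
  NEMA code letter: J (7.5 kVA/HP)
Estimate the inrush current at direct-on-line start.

S_LR = 7.5 × 300 = 2250 kVA
I_LR = S_LR/(√3·V_L) = 2250000/(1.732×575) = 2260 A

2260 A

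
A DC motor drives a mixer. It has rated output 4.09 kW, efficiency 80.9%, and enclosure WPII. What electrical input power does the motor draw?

5.06 kW

P_out = 4090 W
P_in = P_out/η = 4090/0.809 = 5056 W = 5.06 kW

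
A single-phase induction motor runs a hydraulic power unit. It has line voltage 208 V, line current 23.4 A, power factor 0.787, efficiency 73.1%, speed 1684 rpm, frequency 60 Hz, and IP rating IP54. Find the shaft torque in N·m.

15.9 N·m

P_in = V·I·cosφ = 208 × 23.4 × 0.787 = 3830 W
P_out = η·P_in = 0.731 × 3830 = 2800 W
n = 1684 rpm
ω = 2π×1684/60 = 176.3 rad/s
τ = P_out/ω = 2800/176.3 = 15.9 N·m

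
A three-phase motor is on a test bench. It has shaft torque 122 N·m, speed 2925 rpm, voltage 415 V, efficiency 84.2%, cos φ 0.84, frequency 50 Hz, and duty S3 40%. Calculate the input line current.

ω = 2π×2925/60 = 306.3 rad/s; P_out = τω = 122 × 306.3 = 37369 W
P_in = P_out / η = 37369 / 0.842 = 44381 W
I_L = P_in / (√3·V_L·cosφ) = 44381 / (1.732 × 415 × 0.84) = 73.5 A

73.5 A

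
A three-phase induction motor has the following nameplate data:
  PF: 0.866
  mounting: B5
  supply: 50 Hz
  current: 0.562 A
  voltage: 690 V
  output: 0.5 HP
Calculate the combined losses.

209 W

P_in = √3·V·I·cosφ = 1.732×690×0.562×0.866 = 582 W
P_out = 0.5×746 = 373 W
Losses = P_in − P_out = 582 − 373 = 209 W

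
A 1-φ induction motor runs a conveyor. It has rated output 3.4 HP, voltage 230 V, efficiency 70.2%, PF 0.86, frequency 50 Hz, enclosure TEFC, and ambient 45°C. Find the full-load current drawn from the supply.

18.3 A

P_out = 3.4 × 746 = 2536 W
P_in = P_out / η = 2536 / 0.702 = 3613 W
I = P_in / (V·cosφ) = 3613 / (230 × 0.86) = 18.3 A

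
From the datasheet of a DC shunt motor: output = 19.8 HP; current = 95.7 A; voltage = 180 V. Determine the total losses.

P_in = V·I = 180×95.7 = 17226 W
P_out = 19.8×746 = 14771 W
Losses = P_in − P_out = 17226 − 14771 = 2455 W

2460 W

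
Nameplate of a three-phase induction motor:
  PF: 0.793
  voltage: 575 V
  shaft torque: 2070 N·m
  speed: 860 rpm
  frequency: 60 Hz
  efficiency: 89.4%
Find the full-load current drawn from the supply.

264 A

ω = 2π×860/60 = 90.06 rad/s; P_out = τω = 2070 × 90.06 = 186424 W
P_in = P_out / η = 186424 / 0.894 = 208528 W
I_L = P_in / (√3·V_L·cosφ) = 208528 / (1.732 × 575 × 0.793) = 264 A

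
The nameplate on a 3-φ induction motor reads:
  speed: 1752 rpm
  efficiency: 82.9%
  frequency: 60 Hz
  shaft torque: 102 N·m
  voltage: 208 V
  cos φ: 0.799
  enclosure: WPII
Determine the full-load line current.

78.4 A

ω = 2π×1752/60 = 183.5 rad/s; P_out = τω = 102 × 183.5 = 18717 W
P_in = P_out / η = 18717 / 0.829 = 22578 W
I_L = P_in / (√3·V_L·cosφ) = 22578 / (1.732 × 208 × 0.799) = 78.4 A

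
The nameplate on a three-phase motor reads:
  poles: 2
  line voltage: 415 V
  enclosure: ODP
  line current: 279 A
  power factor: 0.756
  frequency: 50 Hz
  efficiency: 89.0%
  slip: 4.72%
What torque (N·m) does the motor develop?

451 N·m

P_in = √3·V·I·cosφ = 1.732 × 415 × 279 × 0.756 = 151608 W
P_out = η·P_in = 0.89 × 151608 = 134931 W
n_s = 120×50/2 = 3000 rpm; n = 3000×(1−0.0472) = 2858 rpm
ω = 2π×2858/60 = 299.3 rad/s
τ = P_out/ω = 134931/299.3 = 451 N·m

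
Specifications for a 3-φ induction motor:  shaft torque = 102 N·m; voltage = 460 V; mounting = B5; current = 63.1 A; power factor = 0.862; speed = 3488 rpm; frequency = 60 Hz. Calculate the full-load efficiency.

86.0 %

ω = 2π × 3488/60 = 365.3 rad/s; P_out = τω = 102 × 365.3 = 37261 W
P_in = √3·V_L·I_L·cosφ = 1.732 × 460 × 63.1 × 0.862 = 43335 W
η = P_out / P_in = 37261 / 43335 = 0.860 = 86.0%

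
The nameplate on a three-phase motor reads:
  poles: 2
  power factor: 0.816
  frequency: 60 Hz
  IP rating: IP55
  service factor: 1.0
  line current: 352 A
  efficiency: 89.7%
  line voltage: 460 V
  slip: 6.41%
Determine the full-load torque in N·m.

P_in = √3·V·I·cosφ = 1.732 × 460 × 352 × 0.816 = 228843 W
P_out = η·P_in = 0.897 × 228843 = 205272 W
n_s = 120×60/2 = 3600 rpm; n = 3600×(1−0.0641) = 3369 rpm
ω = 2π×3369/60 = 352.8 rad/s
τ = P_out/ω = 205272/352.8 = 582 N·m

582 N·m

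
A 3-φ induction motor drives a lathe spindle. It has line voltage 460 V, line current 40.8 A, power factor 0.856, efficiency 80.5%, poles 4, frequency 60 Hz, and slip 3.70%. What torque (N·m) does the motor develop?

123 N·m

P_in = √3·V·I·cosφ = 1.732 × 460 × 40.8 × 0.856 = 27825 W
P_out = η·P_in = 0.805 × 27825 = 22399 W
n_s = 120×60/4 = 1800 rpm; n = 1800×(1−0.037) = 1733 rpm
ω = 2π×1733/60 = 181.5 rad/s
τ = P_out/ω = 22399/181.5 = 123 N·m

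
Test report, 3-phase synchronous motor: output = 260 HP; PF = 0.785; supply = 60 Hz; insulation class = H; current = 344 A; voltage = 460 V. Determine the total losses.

21200 W

P_in = √3·V·I·cosφ = 1.732×460×344×0.785 = 215146 W
P_out = 260×746 = 193960 W
Losses = P_in − P_out = 215146 − 193960 = 21186 W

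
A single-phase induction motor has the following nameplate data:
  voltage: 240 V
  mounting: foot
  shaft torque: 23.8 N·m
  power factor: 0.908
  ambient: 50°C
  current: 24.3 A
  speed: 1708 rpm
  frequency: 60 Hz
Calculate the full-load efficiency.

ω = 2π × 1708/60 = 178.9 rad/s; P_out = τω = 23.8 × 178.9 = 4258 W
P_in = V·I·cosφ = 240 × 24.3 × 0.908 = 5295 W
η = P_out / P_in = 4258 / 5295 = 0.804 = 80.4%

80.4 %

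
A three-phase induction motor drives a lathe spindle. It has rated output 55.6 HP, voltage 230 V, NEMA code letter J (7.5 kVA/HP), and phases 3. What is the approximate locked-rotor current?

1050 A

S_LR = 7.5 × 55.6 = 417 kVA
I_LR = S_LR/(√3·V_L) = 417000/(1.732×230) = 1050 A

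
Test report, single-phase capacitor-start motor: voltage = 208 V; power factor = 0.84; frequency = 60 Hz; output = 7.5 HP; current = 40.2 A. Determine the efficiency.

79.7 %

P_out = 7.5 × 746 = 5595 W
P_in = V·I·cosφ = 208 × 40.2 × 0.84 = 7024 W
η = P_out / P_in = 5595 / 7024 = 0.797 = 79.7%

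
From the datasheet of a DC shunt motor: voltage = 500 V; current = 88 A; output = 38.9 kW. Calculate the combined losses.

5.1 kW

P_in = V·I = 500×88 = 44000 W
P_out = 38900 W
Losses = P_in − P_out = 44000 − 38900 = 5100 W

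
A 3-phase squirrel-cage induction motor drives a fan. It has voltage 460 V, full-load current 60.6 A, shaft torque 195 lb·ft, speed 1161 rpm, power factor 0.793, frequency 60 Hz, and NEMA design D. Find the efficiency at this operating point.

τ = 195 lb·ft × 1.356 = 264.4 N·m
ω = 2π × 1161/60 = 121.6 rad/s; P_out = τω = 264.4 × 121.6 = 32151 W
P_in = √3·V_L·I_L·cosφ = 1.732 × 460 × 60.6 × 0.793 = 38287 W
η = P_out / P_in = 32151 / 38287 = 0.840 = 84.0%

84.0 %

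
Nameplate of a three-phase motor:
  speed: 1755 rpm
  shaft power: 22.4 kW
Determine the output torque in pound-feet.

89.9 lb·ft

ω = 2π × 1755/60 = 183.8 rad/s
τ = P/ω = 22400/183.8 = 121.9 N·m
In lb·ft: 121.9/1.356 = 89.9 lb·ft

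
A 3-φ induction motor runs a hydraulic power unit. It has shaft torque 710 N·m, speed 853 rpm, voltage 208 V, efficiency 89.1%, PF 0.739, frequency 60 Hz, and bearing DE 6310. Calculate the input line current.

ω = 2π×853/60 = 89.33 rad/s; P_out = τω = 710 × 89.33 = 63424 W
P_in = P_out / η = 63424 / 0.891 = 71183 W
I_L = P_in / (√3·V_L·cosφ) = 71183 / (1.732 × 208 × 0.739) = 267 A

267 A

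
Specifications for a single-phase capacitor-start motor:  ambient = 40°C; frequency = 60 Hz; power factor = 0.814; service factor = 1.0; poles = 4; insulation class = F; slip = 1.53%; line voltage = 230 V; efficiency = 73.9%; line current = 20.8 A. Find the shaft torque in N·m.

15.5 N·m

P_in = V·I·cosφ = 230 × 20.8 × 0.814 = 3894 W
P_out = η·P_in = 0.739 × 3894 = 2878 W
n_s = 120×60/4 = 1800 rpm; n = 1800×(1−0.0153) = 1772 rpm
ω = 2π×1772/60 = 185.6 rad/s
τ = P_out/ω = 2878/185.6 = 15.5 N·m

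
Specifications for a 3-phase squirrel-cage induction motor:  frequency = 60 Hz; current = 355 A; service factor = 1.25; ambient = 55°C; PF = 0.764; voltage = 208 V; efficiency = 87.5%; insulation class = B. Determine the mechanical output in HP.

115 HP

P_in = √3·V·I·cosφ = 1.732 × 208 × 355 × 0.764 = 97709 W
P_out = η·P_in = 0.875 × 97709 = 85495 W
= 85495/746 = 115 HP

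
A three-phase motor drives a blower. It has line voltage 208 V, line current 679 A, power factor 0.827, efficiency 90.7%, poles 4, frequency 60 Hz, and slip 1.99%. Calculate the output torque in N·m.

P_in = √3·V·I·cosφ = 1.732 × 208 × 679 × 0.827 = 202296 W
P_out = η·P_in = 0.907 × 202296 = 183482 W
n_s = 120×60/4 = 1800 rpm; n = 1800×(1−0.0199) = 1764 rpm
ω = 2π×1764/60 = 184.7 rad/s
τ = P_out/ω = 183482/184.7 = 993 N·m

993 N·m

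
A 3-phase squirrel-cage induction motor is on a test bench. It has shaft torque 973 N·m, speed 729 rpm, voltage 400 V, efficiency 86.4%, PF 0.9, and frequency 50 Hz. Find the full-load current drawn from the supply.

138 A

ω = 2π×729/60 = 76.34 rad/s; P_out = τω = 973 × 76.34 = 74279 W
P_in = P_out / η = 74279 / 0.864 = 85971 W
I_L = P_in / (√3·V_L·cosφ) = 85971 / (1.732 × 400 × 0.9) = 138 A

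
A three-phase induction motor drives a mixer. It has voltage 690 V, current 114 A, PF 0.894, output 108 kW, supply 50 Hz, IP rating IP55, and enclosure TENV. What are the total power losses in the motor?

P_in = √3·V·I·cosφ = 1.732×690×114×0.894 = 121798 W
P_out = 108000 W
Losses = P_in − P_out = 121798 − 108000 = 13798 W

13.8 kW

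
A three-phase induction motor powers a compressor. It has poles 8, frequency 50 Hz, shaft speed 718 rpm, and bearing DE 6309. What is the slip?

4.3 %

n_s = 120f/p = 120×50/8 = 750 rpm
s = (n_s − n)/n_s = (750 − 718)/750 = 0.0427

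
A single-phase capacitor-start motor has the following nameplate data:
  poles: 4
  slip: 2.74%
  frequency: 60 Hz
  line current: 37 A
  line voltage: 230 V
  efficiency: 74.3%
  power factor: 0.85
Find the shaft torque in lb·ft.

21.6 lb·ft

P_in = V·I·cosφ = 230 × 37 × 0.85 = 7234 W
P_out = η·P_in = 0.743 × 7234 = 5375 W
n_s = 120×60/4 = 1800 rpm; n = 1800×(1−0.0274) = 1751 rpm
ω = 2π×1751/60 = 183.4 rad/s
τ = P_out/ω = 5375/183.4 = 29.31 N·m
In lb·ft: 29.31/1.356 = 21.6 lb·ft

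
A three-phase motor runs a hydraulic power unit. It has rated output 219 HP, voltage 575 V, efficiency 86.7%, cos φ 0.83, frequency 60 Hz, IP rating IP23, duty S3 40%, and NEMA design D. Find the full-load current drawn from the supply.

P_out = 219 × 746 = 163374 W
P_in = P_out / η = 163374 / 0.867 = 188436 W
I_L = P_in / (√3·V_L·cosφ) = 188436 / (1.732 × 575 × 0.83) = 228 A

228 A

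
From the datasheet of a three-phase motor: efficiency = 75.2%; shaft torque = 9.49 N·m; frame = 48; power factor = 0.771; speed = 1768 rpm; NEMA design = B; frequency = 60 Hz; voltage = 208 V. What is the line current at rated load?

ω = 2π×1768/60 = 185.1 rad/s; P_out = τω = 9.49 × 185.1 = 1757 W
P_in = P_out / η = 1757 / 0.752 = 2336 W
I_L = P_in / (√3·V_L·cosφ) = 2336 / (1.732 × 208 × 0.771) = 8.41 A

8.41 A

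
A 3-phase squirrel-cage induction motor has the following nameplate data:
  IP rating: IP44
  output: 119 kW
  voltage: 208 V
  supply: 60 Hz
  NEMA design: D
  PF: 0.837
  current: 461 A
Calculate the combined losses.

20 kW

P_in = √3·V·I·cosφ = 1.732×208×461×0.837 = 139007 W
P_out = 119000 W
Losses = P_in − P_out = 139007 − 119000 = 20007 W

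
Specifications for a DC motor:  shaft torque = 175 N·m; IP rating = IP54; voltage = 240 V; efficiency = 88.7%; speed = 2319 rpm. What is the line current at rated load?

200 A

ω = 2π×2319/60 = 242.8 rad/s; P_out = τω = 175 × 242.8 = 42490 W
P_in = P_out / η = 42490 / 0.887 = 47903 W
I = P_in / V = 47903 / 240 = 200 A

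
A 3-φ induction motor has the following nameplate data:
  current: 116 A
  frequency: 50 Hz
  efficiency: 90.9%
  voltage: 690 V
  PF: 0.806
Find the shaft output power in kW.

P_in = √3·V·I·cosφ = 1.732 × 690 × 116 × 0.806 = 111735 W
P_out = η·P_in = 0.909 × 111735 = 101567 W

102 kW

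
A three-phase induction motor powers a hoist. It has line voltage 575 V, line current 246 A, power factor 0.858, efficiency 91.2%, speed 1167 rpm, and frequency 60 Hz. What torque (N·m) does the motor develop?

1570 N·m

P_in = √3·V·I·cosφ = 1.732 × 575 × 246 × 0.858 = 210203 W
P_out = η·P_in = 0.912 × 210203 = 191705 W
n = 1167 rpm
ω = 2π×1167/60 = 122.2 rad/s
τ = P_out/ω = 191705/122.2 = 1570 N·m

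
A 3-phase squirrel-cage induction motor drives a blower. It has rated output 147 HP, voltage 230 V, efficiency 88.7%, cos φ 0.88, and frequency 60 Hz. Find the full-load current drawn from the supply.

353 A

P_out = 147 × 746 = 109662 W
P_in = P_out / η = 109662 / 0.887 = 123632 W
I_L = P_in / (√3·V_L·cosφ) = 123632 / (1.732 × 230 × 0.88) = 353 A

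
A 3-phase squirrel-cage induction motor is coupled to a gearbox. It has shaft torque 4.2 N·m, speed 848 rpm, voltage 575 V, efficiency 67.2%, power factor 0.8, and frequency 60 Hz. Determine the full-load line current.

0.697 A

ω = 2π×848/60 = 88.8 rad/s; P_out = τω = 4.2 × 88.8 = 373 W
P_in = P_out / η = 373 / 0.672 = 555 W
I_L = P_in / (√3·V_L·cosφ) = 555 / (1.732 × 575 × 0.8) = 0.697 A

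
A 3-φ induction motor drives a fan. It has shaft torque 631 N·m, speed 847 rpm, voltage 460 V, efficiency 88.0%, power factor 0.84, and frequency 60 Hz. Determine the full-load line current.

95 A

ω = 2π×847/60 = 88.7 rad/s; P_out = τω = 631 × 88.7 = 55970 W
P_in = P_out / η = 55970 / 0.880 = 63602 W
I_L = P_in / (√3·V_L·cosφ) = 63602 / (1.732 × 460 × 0.84) = 95 A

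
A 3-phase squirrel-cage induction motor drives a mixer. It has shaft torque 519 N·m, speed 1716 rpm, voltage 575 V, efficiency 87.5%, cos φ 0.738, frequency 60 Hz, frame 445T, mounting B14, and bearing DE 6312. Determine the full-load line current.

ω = 2π×1716/60 = 179.7 rad/s; P_out = τω = 519 × 179.7 = 93264 W
P_in = P_out / η = 93264 / 0.875 = 106587 W
I_L = P_in / (√3·V_L·cosφ) = 106587 / (1.732 × 575 × 0.738) = 145 A

145 A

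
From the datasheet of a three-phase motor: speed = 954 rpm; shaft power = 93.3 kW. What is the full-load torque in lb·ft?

ω = 2π × 954/60 = 99.9 rad/s
τ = P/ω = 93300/99.9 = 933.9 N·m
In lb·ft: 933.9/1.356 = 689 lb·ft

689 lb·ft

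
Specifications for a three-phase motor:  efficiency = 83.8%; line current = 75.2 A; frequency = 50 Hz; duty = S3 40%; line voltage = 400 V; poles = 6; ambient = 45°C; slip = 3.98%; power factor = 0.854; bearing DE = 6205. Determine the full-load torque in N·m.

P_in = √3·V·I·cosφ = 1.732 × 400 × 75.2 × 0.854 = 44492 W
P_out = η·P_in = 0.838 × 44492 = 37284 W
n_s = 120×50/6 = 1000 rpm; n = 1000×(1−0.0398) = 960 rpm
ω = 2π×960/60 = 100.5 rad/s
τ = P_out/ω = 37284/100.5 = 371 N·m

371 N·m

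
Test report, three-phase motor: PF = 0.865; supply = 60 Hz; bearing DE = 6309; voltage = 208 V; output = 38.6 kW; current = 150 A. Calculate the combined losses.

P_in = √3·V·I·cosφ = 1.732×208×150×0.865 = 46743 W
P_out = 38600 W
Losses = P_in − P_out = 46743 − 38600 = 8143 W

8.14 kW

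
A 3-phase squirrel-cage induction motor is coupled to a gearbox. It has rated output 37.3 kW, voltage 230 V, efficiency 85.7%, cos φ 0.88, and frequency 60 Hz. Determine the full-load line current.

P_out = 37.3 kW = 37300 W
P_in = P_out / η = 37300 / 0.857 = 43524 W
I_L = P_in / (√3·V_L·cosφ) = 43524 / (1.732 × 230 × 0.88) = 124 A

124 A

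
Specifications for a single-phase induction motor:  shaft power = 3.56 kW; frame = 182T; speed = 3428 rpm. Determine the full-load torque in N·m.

9.92 N·m

ω = 2π × 3428/60 = 359 rad/s
τ = P/ω = 3560/359 = 9.92 N·m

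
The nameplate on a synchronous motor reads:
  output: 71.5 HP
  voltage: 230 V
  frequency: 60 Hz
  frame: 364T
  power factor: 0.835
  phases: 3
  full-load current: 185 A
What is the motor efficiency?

86.7 %

P_out = 71.5 × 746 = 53339 W
P_in = √3·V_L·I_L·cosφ = 1.732 × 230 × 185 × 0.835 = 61537 W
η = P_out / P_in = 53339 / 61537 = 0.867 = 86.7%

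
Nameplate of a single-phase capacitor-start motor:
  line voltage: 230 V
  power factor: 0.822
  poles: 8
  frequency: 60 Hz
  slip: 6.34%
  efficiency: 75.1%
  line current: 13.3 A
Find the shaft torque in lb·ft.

15.8 lb·ft

P_in = V·I·cosφ = 230 × 13.3 × 0.822 = 2514 W
P_out = η·P_in = 0.751 × 2514 = 1888 W
n_s = 120×60/8 = 900 rpm; n = 900×(1−0.0634) = 843 rpm
ω = 2π×843/60 = 88.28 rad/s
τ = P_out/ω = 1888/88.28 = 21.39 N·m
In lb·ft: 21.39/1.356 = 15.8 lb·ft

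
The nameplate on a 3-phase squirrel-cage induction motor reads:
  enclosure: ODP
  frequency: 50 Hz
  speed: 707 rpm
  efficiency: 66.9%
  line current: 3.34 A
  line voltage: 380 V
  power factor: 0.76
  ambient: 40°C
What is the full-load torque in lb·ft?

P_in = √3·V·I·cosφ = 1.732 × 380 × 3.34 × 0.76 = 1671 W
P_out = η·P_in = 0.669 × 1671 = 1118 W
n = 707 rpm
ω = 2π×707/60 = 74.04 rad/s
τ = P_out/ω = 1118/74.04 = 15.1 N·m
In lb·ft: 15.1/1.356 = 11.1 lb·ft

11.1 lb·ft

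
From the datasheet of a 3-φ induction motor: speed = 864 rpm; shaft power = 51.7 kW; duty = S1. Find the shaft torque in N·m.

ω = 2π × 864/60 = 90.48 rad/s
τ = P/ω = 51700/90.48 = 571 N·m

571 N·m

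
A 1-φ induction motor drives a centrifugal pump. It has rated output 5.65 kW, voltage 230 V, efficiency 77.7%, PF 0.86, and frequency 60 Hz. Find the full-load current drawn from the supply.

P_out = 5.65 kW = 5650 W
P_in = P_out / η = 5650 / 0.777 = 7272 W
I = P_in / (V·cosφ) = 7272 / (230 × 0.86) = 36.8 A

36.8 A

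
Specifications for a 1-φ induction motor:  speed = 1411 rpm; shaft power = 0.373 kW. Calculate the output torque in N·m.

2.52 N·m

ω = 2π × 1411/60 = 147.8 rad/s
τ = P/ω = 373/147.8 = 2.52 N·m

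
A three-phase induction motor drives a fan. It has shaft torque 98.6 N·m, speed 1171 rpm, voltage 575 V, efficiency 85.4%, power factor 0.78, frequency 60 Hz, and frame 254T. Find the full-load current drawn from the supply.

18.2 A

ω = 2π×1171/60 = 122.6 rad/s; P_out = τω = 98.6 × 122.6 = 12088 W
P_in = P_out / η = 12088 / 0.854 = 14155 W
I_L = P_in / (√3·V_L·cosφ) = 14155 / (1.732 × 575 × 0.78) = 18.2 A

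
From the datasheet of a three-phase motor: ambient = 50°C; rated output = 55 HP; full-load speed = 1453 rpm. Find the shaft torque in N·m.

P_out = 55 × 746 = 41030 W
ω = 2π × 1453/60 = 152.2 rad/s
τ = P_out/ω = 41030/152.2 = 270 N·m

270 N·m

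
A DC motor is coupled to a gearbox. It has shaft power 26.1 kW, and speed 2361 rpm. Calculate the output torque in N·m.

ω = 2π × 2361/60 = 247.2 rad/s
τ = P/ω = 26100/247.2 = 106 N·m

106 N·m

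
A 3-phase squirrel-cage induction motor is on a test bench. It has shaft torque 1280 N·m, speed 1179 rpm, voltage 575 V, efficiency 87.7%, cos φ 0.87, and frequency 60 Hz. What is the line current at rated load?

208 A

ω = 2π×1179/60 = 123.5 rad/s; P_out = τω = 1280 × 123.5 = 158080 W
P_in = P_out / η = 158080 / 0.877 = 180251 W
I_L = P_in / (√3·V_L·cosφ) = 180251 / (1.732 × 575 × 0.87) = 208 A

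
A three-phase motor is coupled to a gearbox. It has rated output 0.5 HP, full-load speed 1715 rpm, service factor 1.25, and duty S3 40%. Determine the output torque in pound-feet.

P_out = 0.5 × 746 = 373 W
ω = 2π × 1715/60 = 179.6 rad/s
τ = P_out/ω = 373/179.6 = 2.077 N·m
In lb·ft: 2.077/1.356 = 1.53 lb·ft

1.53 lb·ft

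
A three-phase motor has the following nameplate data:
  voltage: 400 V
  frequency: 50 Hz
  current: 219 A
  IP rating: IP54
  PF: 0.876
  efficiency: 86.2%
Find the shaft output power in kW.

115 kW

P_in = √3·V·I·cosφ = 1.732 × 400 × 219 × 0.876 = 132910 W
P_out = η·P_in = 0.862 × 132910 = 114568 W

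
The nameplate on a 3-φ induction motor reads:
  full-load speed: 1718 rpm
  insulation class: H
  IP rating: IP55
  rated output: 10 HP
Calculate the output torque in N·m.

P_out = 10 × 746 = 7460 W
ω = 2π × 1718/60 = 179.9 rad/s
τ = P_out/ω = 7460/179.9 = 41.5 N·m

41.5 N·m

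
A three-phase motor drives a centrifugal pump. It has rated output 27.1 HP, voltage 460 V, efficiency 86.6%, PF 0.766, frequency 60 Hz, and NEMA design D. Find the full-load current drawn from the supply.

P_out = 27.1 × 746 = 20217 W
P_in = P_out / η = 20217 / 0.866 = 23345 W
I_L = P_in / (√3·V_L·cosφ) = 23345 / (1.732 × 460 × 0.766) = 38.3 A

38.3 A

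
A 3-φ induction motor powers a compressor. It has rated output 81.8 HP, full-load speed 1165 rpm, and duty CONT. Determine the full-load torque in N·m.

500 N·m

P_out = 81.8 × 746 = 61023 W
ω = 2π × 1165/60 = 122 rad/s
τ = P_out/ω = 61023/122 = 500 N·m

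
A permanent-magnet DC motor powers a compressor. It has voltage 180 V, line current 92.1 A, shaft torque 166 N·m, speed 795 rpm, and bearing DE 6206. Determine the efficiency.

ω = 2π × 795/60 = 83.25 rad/s; P_out = τω = 166 × 83.25 = 13820 W
P_in = V·I = 180 × 92.1 = 16578 W
η = P_out / P_in = 13820 / 16578 = 0.834 = 83.4%

83.4 %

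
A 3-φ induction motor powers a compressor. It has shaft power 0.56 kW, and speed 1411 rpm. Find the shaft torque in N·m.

3.79 N·m

ω = 2π × 1411/60 = 147.8 rad/s
τ = P/ω = 560/147.8 = 3.79 N·m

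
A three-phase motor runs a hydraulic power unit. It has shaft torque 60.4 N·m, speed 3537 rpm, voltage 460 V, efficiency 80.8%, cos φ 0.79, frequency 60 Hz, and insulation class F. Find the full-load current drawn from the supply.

44 A

ω = 2π×3537/60 = 370.4 rad/s; P_out = τω = 60.4 × 370.4 = 22372 W
P_in = P_out / η = 22372 / 0.808 = 27688 W
I_L = P_in / (√3·V_L·cosφ) = 27688 / (1.732 × 460 × 0.79) = 44 A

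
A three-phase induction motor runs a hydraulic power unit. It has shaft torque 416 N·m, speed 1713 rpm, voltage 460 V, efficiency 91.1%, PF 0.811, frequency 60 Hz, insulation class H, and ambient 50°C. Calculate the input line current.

ω = 2π×1713/60 = 179.4 rad/s; P_out = τω = 416 × 179.4 = 74630 W
P_in = P_out / η = 74630 / 0.911 = 81921 W
I_L = P_in / (√3·V_L·cosφ) = 81921 / (1.732 × 460 × 0.811) = 127 A

127 A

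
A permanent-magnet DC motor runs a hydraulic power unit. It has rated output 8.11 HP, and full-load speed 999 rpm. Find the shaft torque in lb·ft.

P_out = 8.11 × 746 = 6050 W
ω = 2π × 999/60 = 104.6 rad/s
τ = P_out/ω = 6050/104.6 = 57.84 N·m
In lb·ft: 57.84/1.356 = 42.7 lb·ft

42.7 lb·ft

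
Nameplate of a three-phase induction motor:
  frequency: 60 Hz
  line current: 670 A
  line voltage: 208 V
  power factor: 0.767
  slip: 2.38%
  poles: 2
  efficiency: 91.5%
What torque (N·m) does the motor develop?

460 N·m

P_in = √3·V·I·cosφ = 1.732 × 208 × 670 × 0.767 = 185132 W
P_out = η·P_in = 0.915 × 185132 = 169396 W
n_s = 120×60/2 = 3600 rpm; n = 3600×(1−0.0238) = 3514 rpm
ω = 2π×3514/60 = 368 rad/s
τ = P_out/ω = 169396/368 = 460 N·m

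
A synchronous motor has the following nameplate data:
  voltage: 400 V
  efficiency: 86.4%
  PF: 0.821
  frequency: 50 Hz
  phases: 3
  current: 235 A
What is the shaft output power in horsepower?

155 HP

P_in = √3·V·I·cosφ = 1.732 × 400 × 235 × 0.821 = 133665 W
P_out = η·P_in = 0.864 × 133665 = 115487 W
= 115487/746 = 155 HP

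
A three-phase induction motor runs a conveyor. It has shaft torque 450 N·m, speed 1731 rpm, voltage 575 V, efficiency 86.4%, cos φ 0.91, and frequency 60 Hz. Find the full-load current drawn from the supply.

104 A

ω = 2π×1731/60 = 181.3 rad/s; P_out = τω = 450 × 181.3 = 81585 W
P_in = P_out / η = 81585 / 0.864 = 94427 W
I_L = P_in / (√3·V_L·cosφ) = 94427 / (1.732 × 575 × 0.91) = 104 A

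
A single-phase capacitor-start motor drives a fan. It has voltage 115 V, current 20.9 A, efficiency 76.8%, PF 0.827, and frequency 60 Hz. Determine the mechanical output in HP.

P_in = V·I·cosφ = 115 × 20.9 × 0.827 = 1988 W
P_out = η·P_in = 0.768 × 1988 = 1527 W
= 1527/746 = 2.05 HP

2.05 HP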